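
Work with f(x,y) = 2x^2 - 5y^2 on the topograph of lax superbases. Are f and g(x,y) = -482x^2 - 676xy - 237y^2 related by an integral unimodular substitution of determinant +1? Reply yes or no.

D₁ = 40, D₂ = 40
river cycle of f (length 6): (2, 4, -3), (-3, 2, 3), (3, 4, -2), (-2, 4, 3), (3, 2, -3), (-3, 4, 2)
river cycle of g (length 6): (2, 4, -3), (-3, 2, 3), (3, 4, -2), (-2, 4, 3), (3, 2, -3), (-3, 4, 2)
cycles coincide ⇒ equivalent

yes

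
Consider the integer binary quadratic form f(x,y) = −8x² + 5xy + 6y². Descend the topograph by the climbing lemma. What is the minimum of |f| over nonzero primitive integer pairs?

river: ρ → (6,7,-7)
river: ρ → (-7,7,6)
river: ρ → (6,5,-8)
river: ρ → (-8,11,3)
river: ρ → (3,13,-4)
river: ρ → (-4,11,6)
river: ρ → (6,13,-2)
river: ρ → (-2,11,12)
river: ρ → (12,13,-1)
river: ρ → (-1,13,12)
river: ρ → (12,11,-2)
river: ρ → (-2,13,6)
river: ρ → (6,11,-4)
river: ρ → (-4,13,3)
river: ρ → (3,11,-8)
river: ρ → (-8,5,6)
closes: descent 0, river 16
min |a| on river = 1

1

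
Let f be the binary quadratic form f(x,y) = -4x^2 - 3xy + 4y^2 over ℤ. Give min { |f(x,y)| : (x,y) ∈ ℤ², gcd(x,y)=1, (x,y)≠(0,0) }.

descent: ρ → (4,3,-4)  [lands on river]
river: ρ → (-4,5,3)
river: ρ → (3,7,-2)
river: ρ → (-2,5,6)
river: ρ → (6,7,-1)
river: ρ → (-1,7,6)
river: ρ → (6,5,-2)
river: ρ → (-2,7,3)
river: ρ → (3,5,-4)
river: ρ → (-4,3,4)
river: ρ → (4,5,-3)
river: ρ → (-3,7,2)
river: ρ → (2,5,-6)
river: ρ → (-6,7,1)
river: ρ → (1,7,-6)
river: ρ → (-6,5,2)
river: ρ → (2,7,-3)
river: ρ → (-3,5,4)
closes: descent 1, river 18
min |a| on river = 1

1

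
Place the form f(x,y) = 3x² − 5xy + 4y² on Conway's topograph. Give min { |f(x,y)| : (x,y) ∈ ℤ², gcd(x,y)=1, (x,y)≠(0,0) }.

translate: b→1 (≡-5 mod 6), so (3,-5,4)→(3,1,2)
flip: (3,1,2)→(2,-1,3)
reduced (well bottom): (2,-1,3) with a≤c, −a<b≤a
well minimum = a = 2

2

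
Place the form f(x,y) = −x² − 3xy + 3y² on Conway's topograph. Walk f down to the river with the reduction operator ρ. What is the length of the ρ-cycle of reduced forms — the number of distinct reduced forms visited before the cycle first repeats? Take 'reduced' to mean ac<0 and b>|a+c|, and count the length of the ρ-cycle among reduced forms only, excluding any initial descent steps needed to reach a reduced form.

D = 21, ⌊√D⌋ = 4
descent: ρ → (3,3,-1)  [lands on river]
river: ρ → (-1,3,3)
ρ-cycle length = 2 (tail of 1 descent step not counted)

2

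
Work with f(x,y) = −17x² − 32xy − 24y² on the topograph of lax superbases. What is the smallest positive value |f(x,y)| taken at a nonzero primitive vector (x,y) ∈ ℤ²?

translate: b→-2 (≡32 mod 34), so (17,32,24)→(17,-2,9)
flip: (17,-2,9)→(9,2,17)
reduced (well bottom): (9,2,17) with a≤c, −a<b≤a
well minimum |f| = |-9| = 9 (negative-definite)

9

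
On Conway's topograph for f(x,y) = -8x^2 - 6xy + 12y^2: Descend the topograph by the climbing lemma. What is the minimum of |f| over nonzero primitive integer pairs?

descent: ρ → (12,6,-8)  [lands on river]
river: ρ → (-8,10,10)
river: ρ → (10,10,-8)
river: ρ → (-8,6,12)
river: ρ → (12,18,-2)
river: ρ → (-2,18,12)
closes: descent 1, river 6
min |a| on river = 2

2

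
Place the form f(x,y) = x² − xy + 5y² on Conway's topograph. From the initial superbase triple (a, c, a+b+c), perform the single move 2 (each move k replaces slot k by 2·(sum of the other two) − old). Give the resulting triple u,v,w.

start (1,5,5) = (f(1,0),f(0,1),f(1,1))
replace slot 2: 2·(1+5) − 5 = 7 → (1,7,5)

1,7,5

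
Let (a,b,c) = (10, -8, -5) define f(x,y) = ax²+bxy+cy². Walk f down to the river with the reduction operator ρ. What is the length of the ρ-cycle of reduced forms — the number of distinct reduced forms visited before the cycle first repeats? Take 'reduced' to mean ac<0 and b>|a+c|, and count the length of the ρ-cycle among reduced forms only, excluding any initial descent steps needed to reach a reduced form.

D = 264, ⌊√D⌋ = 16
descent: ρ → (-5,8,10)  [lands on river]
river: ρ → (10,12,-3)
river: ρ → (-3,12,10)
river: ρ → (10,8,-5)
river: ρ → (-5,12,6)
river: ρ → (6,12,-5)
ρ-cycle length = 6 (tail of 1 descent step not counted)

6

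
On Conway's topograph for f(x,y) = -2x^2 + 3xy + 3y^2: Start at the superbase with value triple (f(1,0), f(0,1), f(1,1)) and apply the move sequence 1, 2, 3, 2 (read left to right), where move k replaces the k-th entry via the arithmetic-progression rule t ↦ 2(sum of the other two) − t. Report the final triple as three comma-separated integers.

start (-2,3,4) = (f(1,0),f(0,1),f(1,1))
replace slot 1: 2·(3+4) − (-2) = 16 → (16,3,4)
replace slot 2: 2·(16+4) − 3 = 37 → (16,37,4)
replace slot 3: 2·(16+37) − 4 = 102 → (16,37,102)
replace slot 2: 2·(16+102) − 37 = 199 → (16,199,102)

16,199,102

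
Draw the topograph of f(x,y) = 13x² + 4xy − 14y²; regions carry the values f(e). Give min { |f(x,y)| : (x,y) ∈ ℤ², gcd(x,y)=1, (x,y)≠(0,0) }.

river: ρ → (-14,24,3)
river: ρ → (3,24,-14)
river: ρ → (-14,4,13)
river: ρ → (13,22,-5)
river: ρ → (-5,18,21)
river: ρ → (21,24,-2)
river: ρ → (-2,24,21)
river: ρ → (21,18,-5)
river: ρ → (-5,22,13)
river: ρ → (13,4,-14)
closes: descent 0, river 10
min |a| on river = 2

2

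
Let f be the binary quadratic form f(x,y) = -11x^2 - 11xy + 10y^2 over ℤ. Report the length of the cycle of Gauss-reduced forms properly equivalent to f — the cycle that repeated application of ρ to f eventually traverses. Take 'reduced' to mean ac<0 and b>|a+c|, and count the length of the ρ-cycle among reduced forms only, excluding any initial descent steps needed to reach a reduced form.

D = 561, ⌊√D⌋ = 23
descent: ρ → (10,11,-11)  [lands on river]
river: ρ → (-11,11,10)
river: ρ → (10,9,-12)
river: ρ → (-12,15,7)
river: ρ → (7,13,-14)
river: ρ → (-14,15,6)
river: ρ → (6,21,-5)
river: ρ → (-5,19,10)
river: ρ → (10,21,-3)
river: ρ → (-3,21,10)
river: ρ → (10,19,-5)
river: ρ → (-5,21,6)
river: ρ → (6,15,-14)
river: ρ → (-14,13,7)
river: ρ → (7,15,-12)
river: ρ → (-12,9,10)
ρ-cycle length = 16 (tail of 1 descent step not counted)

16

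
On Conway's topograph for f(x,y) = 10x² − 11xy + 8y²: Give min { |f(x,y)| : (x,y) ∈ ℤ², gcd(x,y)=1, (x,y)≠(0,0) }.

translate: b→9 (≡-11 mod 20), so (10,-11,8)→(10,9,7)
flip: (10,9,7)→(7,-9,10)
translate: b→5 (≡-9 mod 14), so (7,-9,10)→(7,5,8)
reduced (well bottom): (7,5,8) with a≤c, −a<b≤a
well minimum = a = 7

7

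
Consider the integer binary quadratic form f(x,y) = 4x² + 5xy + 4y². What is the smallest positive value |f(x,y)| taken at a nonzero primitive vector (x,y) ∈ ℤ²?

translate: b→-3 (≡5 mod 8), so (4,5,4)→(4,-3,3)
flip: (4,-3,3)→(3,3,4)
reduced (well bottom): (3,3,4) with a≤c, −a<b≤a
well minimum = a = 3

3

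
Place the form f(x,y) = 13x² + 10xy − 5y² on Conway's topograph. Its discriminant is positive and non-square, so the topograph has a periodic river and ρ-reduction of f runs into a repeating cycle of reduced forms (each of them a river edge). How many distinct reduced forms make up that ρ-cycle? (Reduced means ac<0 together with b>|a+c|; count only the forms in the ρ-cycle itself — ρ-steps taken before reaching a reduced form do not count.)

D = 360, ⌊√D⌋ = 18
river: ρ → (-5,10,13)
river: ρ → (13,16,-2)
river: ρ → (-2,16,13)
river: ρ → (13,10,-5)
ρ-cycle length = 4 (tail of 0 descent steps not counted)

4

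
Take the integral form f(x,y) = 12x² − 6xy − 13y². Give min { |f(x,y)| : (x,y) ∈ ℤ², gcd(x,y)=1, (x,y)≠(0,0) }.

descent: ρ → (-13,6,12)  [lands on river]
river: ρ → (12,18,-7)
river: ρ → (-7,24,3)
river: ρ → (3,24,-7)
river: ρ → (-7,18,12)
river: ρ → (12,6,-13)
river: ρ → (-13,20,5)
river: ρ → (5,20,-13)
closes: descent 1, river 8
min |a| on river = 3

3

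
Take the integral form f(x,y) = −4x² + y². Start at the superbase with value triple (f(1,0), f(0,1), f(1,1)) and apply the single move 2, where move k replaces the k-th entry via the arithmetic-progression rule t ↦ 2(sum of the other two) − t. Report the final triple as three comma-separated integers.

start (-4,1,-3) = (f(1,0),f(0,1),f(1,1))
replace slot 2: 2·((-4)+(-3)) − 1 = -15 → (-4,-15,-3)

-4,-15,-3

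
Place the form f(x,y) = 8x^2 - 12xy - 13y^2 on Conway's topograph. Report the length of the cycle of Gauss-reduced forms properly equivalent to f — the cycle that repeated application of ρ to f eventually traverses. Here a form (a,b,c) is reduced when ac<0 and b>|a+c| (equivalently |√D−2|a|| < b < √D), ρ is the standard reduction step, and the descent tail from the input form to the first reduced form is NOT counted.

D = 560, ⌊√D⌋ = 23
descent: ρ → (-13,12,8)  [lands on river]
river: ρ → (8,20,-5)
river: ρ → (-5,20,8)
river: ρ → (8,12,-13)
river: ρ → (-13,14,7)
river: ρ → (7,14,-13)
ρ-cycle length = 6 (tail of 1 descent step not counted)

6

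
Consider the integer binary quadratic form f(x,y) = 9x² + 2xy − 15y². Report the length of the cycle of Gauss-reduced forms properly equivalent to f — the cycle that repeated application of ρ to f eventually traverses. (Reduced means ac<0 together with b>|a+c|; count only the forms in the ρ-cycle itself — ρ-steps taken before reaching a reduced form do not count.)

D = 544, ⌊√D⌋ = 23
descent: ρ → (-15,-2,9)
descent: ρ → (9,20,-4)  [lands on river]
river: ρ → (-4,20,9)
river: ρ → (9,16,-8)
river: ρ → (-8,16,9)
ρ-cycle length = 4 (tail of 2 descent steps not counted)

4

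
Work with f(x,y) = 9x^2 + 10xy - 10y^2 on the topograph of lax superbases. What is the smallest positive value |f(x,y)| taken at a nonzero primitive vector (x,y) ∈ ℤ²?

river: ρ → (-10,10,9)
river: ρ → (9,8,-11)
river: ρ → (-11,14,6)
river: ρ → (6,10,-15)
river: ρ → (-15,20,1)
river: ρ → (1,20,-15)
river: ρ → (-15,10,6)
river: ρ → (6,14,-11)
river: ρ → (-11,8,9)
river: ρ → (9,10,-10)
closes: descent 0, river 10
min |a| on river = 1

1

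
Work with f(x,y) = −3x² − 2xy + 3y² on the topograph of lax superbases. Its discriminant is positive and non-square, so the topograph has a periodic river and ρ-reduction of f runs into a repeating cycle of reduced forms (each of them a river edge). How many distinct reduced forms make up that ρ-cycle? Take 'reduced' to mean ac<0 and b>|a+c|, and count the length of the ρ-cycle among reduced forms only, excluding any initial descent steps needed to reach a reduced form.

D = 40, ⌊√D⌋ = 6
descent: ρ → (3,2,-3)  [lands on river]
river: ρ → (-3,4,2)
river: ρ → (2,4,-3)
river: ρ → (-3,2,3)
river: ρ → (3,4,-2)
river: ρ → (-2,4,3)
ρ-cycle length = 6 (tail of 1 descent step not counted)

6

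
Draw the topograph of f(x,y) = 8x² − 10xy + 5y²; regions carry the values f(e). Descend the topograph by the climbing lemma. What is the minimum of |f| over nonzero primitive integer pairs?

translate: b→6 (≡-10 mod 16), so (8,-10,5)→(8,6,3)
flip: (8,6,3)→(3,-6,8)
translate: b→0 (≡-6 mod 6), so (3,-6,8)→(3,0,5)
reduced (well bottom): (3,0,5) with a≤c, −a<b≤a
well minimum = a = 3

3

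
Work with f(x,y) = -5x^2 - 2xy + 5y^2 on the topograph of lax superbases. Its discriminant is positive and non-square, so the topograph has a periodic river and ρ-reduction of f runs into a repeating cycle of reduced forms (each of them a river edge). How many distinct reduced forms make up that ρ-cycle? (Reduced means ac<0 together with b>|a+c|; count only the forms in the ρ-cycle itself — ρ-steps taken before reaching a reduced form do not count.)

D = 104, ⌊√D⌋ = 10
descent: ρ → (5,2,-5)  [lands on river]
river: ρ → (-5,8,2)
river: ρ → (2,8,-5)
river: ρ → (-5,2,5)
river: ρ → (5,8,-2)
river: ρ → (-2,8,5)
ρ-cycle length = 6 (tail of 1 descent step not counted)

6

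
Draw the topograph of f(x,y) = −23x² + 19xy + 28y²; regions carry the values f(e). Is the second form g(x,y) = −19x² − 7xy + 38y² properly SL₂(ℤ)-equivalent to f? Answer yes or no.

D₁ = 2937, D₂ = 2937
river cycle of f (length 30): (28, 37, -14), (-14, 47, 13), (13, 31, -38), (-38, 45, 6), (6, 51, -14), (-14, 33, 33), (33, 33, -14), (-14, 51, 6), (6, 45, -38), (-38, 31, 13), … (20 more)
river cycle of g (length 30): (-19, 31, 26), (26, 21, -24), (-24, 27, 23), (23, 19, -28), (-28, 37, 14), (14, 47, -13), (-13, 31, 38), (38, 45, -6), (-6, 51, 14), (14, 33, -33), … (20 more)
cycles differ ⇒ inequivalent

no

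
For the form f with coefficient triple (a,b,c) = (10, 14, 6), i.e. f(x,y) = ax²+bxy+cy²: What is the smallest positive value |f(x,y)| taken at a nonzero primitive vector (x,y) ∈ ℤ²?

translate: b→-6 (≡14 mod 20), so (10,14,6)→(10,-6,2)
flip: (10,-6,2)→(2,6,10)
translate: b→2 (≡6 mod 4), so (2,6,10)→(2,2,6)
reduced (well bottom): (2,2,6) with a≤c, −a<b≤a
well minimum = a = 2

2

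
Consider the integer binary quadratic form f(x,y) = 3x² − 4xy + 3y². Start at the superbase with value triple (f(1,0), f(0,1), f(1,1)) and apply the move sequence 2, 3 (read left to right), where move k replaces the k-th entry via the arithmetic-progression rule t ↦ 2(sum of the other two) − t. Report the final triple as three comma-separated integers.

start (3,3,2) = (f(1,0),f(0,1),f(1,1))
replace slot 2: 2·(3+2) − 3 = 7 → (3,7,2)
replace slot 3: 2·(3+7) − 2 = 18 → (3,7,18)

3,7,18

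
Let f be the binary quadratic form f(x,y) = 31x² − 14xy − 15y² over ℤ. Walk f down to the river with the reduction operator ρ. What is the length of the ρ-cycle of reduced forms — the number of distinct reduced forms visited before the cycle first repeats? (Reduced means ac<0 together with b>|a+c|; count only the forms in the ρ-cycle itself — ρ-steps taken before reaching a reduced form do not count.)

D = 2056, ⌊√D⌋ = 45
descent: ρ → (-15,44,2)  [lands on river]
river: ρ → (2,44,-15)
river: ρ → (-15,16,30)
river: ρ → (30,44,-1)
river: ρ → (-1,44,30)
river: ρ → (30,16,-15)
ρ-cycle length = 6 (tail of 1 descent step not counted)

6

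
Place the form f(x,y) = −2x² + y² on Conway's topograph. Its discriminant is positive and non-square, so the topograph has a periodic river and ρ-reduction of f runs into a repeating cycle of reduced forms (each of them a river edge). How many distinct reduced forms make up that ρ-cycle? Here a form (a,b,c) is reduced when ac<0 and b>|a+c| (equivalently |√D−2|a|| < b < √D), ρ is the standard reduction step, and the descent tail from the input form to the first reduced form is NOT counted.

D = 8, ⌊√D⌋ = 2
descent: ρ → (1,2,-1)  [lands on river]
river: ρ → (-1,2,1)
ρ-cycle length = 2 (tail of 1 descent step not counted)

2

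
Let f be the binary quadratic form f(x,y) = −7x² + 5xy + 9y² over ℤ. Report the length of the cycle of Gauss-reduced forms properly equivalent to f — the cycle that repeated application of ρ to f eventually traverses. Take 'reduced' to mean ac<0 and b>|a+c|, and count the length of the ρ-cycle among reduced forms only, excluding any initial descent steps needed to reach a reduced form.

D = 277, ⌊√D⌋ = 16
river: ρ → (9,13,-3)
river: ρ → (-3,11,13)
river: ρ → (13,15,-1)
river: ρ → (-1,15,13)
river: ρ → (13,11,-3)
river: ρ → (-3,13,9)
river: ρ → (9,5,-7)
river: ρ → (-7,9,7)
river: ρ → (7,5,-9)
river: ρ → (-9,13,3)
river: ρ → (3,11,-13)
river: ρ → (-13,15,1)
river: ρ → (1,15,-13)
river: ρ → (-13,11,3)
river: ρ → (3,13,-9)
river: ρ → (-9,5,7)
river: ρ → (7,9,-7)
river: ρ → (-7,5,9)
ρ-cycle length = 18 (tail of 0 descent steps not counted)

18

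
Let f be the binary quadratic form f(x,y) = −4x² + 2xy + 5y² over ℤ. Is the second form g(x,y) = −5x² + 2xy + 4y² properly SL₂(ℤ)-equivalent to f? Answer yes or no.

D₁ = 84, D₂ = 84
river cycle of f (length 6): (5, 8, -1), (-1, 8, 5), (5, 2, -4), (-4, 6, 3), (3, 6, -4), (-4, 2, 5)
river cycle of g (length 6): (4, 6, -3), (-3, 6, 4), (4, 2, -5), (-5, 8, 1), (1, 8, -5), (-5, 2, 4)
cycles differ ⇒ inequivalent

no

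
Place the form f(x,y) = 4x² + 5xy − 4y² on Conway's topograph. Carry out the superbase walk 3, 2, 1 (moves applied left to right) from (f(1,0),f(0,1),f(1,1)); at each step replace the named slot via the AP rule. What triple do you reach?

start (4,-4,5) = (f(1,0),f(0,1),f(1,1))
replace slot 3: 2·(4+(-4)) − 5 = -5 → (4,-4,-5)
replace slot 2: 2·(4+(-5)) − (-4) = 2 → (4,2,-5)
replace slot 1: 2·(2+(-5)) − 4 = -10 → (-10,2,-5)

-10,2,-5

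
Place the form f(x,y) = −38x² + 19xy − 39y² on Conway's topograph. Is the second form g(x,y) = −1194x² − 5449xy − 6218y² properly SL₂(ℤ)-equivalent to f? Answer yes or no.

D₁ = -5567, D₂ = -5567
f is negative-definite; reduce −f:
−f: reduced (well bottom): (38,-19,39) with a≤c, −a<b≤a
flip sign back: reduced form of f is (-38,19,-39)
g is negative-definite; reduce −g:
−g: translate: b→673 (≡5449 mod 2388), so (1194,5449,6218)→(1194,673,96)
−g: flip: (1194,673,96)→(96,-673,1194)
−g: translate: b→95 (≡-673 mod 192), so (96,-673,1194)→(96,95,38)
−g: flip: (96,95,38)→(38,-95,96)
−g: translate: b→-19 (≡-95 mod 76), so (38,-95,96)→(38,-19,39)
−g: reduced (well bottom): (38,-19,39) with a≤c, −a<b≤a
flip sign back: reduced form of g is (-38,19,-39)
reduced forms (-38, 19, -39) vs (-38, 19, -39) ⇒ equivalent

yes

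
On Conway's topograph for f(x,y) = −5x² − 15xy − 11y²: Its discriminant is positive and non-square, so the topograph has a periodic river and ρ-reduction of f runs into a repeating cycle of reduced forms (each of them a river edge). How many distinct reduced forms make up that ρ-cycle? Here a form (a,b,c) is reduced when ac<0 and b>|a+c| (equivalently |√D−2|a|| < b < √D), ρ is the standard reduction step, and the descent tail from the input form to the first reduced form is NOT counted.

D = 5, ⌊√D⌋ = 2
descent: ρ → (-11,-7,-1)
descent: ρ → (-1,1,1)  [lands on river]
river: ρ → (1,1,-1)
ρ-cycle length = 2 (tail of 2 descent steps not counted)

2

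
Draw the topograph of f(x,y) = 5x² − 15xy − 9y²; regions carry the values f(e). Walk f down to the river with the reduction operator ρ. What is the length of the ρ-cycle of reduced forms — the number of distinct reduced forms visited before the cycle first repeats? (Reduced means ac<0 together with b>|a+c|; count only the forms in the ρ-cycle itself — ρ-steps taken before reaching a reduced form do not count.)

D = 405, ⌊√D⌋ = 20
descent: ρ → (-9,15,5)  [lands on river]
river: ρ → (5,15,-9)
river: ρ → (-9,3,11)
river: ρ → (11,19,-1)
river: ρ → (-1,19,11)
river: ρ → (11,3,-9)
ρ-cycle length = 6 (tail of 1 descent step not counted)

6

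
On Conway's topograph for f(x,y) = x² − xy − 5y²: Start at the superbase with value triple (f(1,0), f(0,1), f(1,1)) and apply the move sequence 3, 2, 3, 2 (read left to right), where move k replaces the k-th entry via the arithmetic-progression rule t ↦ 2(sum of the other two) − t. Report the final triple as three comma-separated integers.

start (1,-5,-5) = (f(1,0),f(0,1),f(1,1))
replace slot 3: 2·(1+(-5)) − (-5) = -3 → (1,-5,-3)
replace slot 2: 2·(1+(-3)) − (-5) = 1 → (1,1,-3)
replace slot 3: 2·(1+1) − (-3) = 7 → (1,1,7)
replace slot 2: 2·(1+7) − 1 = 15 → (1,15,7)

1,15,7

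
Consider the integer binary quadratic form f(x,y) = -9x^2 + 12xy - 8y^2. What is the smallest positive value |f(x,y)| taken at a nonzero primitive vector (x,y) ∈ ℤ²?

translate: b→6 (≡-12 mod 18), so (9,-12,8)→(9,6,5)
flip: (9,6,5)→(5,-6,9)
translate: b→4 (≡-6 mod 10), so (5,-6,9)→(5,4,8)
reduced (well bottom): (5,4,8) with a≤c, −a<b≤a
well minimum |f| = |-5| = 5 (negative-definite)

5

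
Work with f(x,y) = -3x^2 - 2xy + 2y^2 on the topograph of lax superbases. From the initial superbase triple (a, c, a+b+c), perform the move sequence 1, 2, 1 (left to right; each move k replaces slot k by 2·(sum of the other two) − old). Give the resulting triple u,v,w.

start (-3,2,-3) = (f(1,0),f(0,1),f(1,1))
replace slot 1: 2·(2+(-3)) − (-3) = 1 → (1,2,-3)
replace slot 2: 2·(1+(-3)) − 2 = -6 → (1,-6,-3)
replace slot 1: 2·((-6)+(-3)) − 1 = -19 → (-19,-6,-3)

-19,-6,-3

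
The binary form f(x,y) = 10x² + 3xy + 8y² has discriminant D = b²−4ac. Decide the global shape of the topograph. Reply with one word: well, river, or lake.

D = b²−4ac = 3² − 4·10·8 = -311
D < 0 ⇒ definite ⇒ every region one sign ⇒ single well

well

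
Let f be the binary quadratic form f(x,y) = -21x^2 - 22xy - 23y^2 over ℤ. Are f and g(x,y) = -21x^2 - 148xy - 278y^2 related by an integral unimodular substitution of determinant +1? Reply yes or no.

D₁ = -1448, D₂ = -1448
f is negative-definite; reduce −f:
−f: translate: b→-20 (≡22 mod 42), so (21,22,23)→(21,-20,22)
−f: reduced (well bottom): (21,-20,22) with a≤c, −a<b≤a
flip sign back: reduced form of f is (-21,20,-22)
g is negative-definite; reduce −g:
−g: translate: b→-20 (≡148 mod 42), so (21,148,278)→(21,-20,22)
−g: reduced (well bottom): (21,-20,22) with a≤c, −a<b≤a
flip sign back: reduced form of g is (-21,20,-22)
reduced forms (-21, 20, -22) vs (-21, 20, -22) ⇒ equivalent

yes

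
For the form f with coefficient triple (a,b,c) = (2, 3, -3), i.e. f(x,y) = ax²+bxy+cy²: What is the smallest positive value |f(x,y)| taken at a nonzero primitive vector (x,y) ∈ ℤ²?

river: ρ → (-3,3,2)
river: ρ → (2,5,-1)
river: ρ → (-1,5,2)
river: ρ → (2,3,-3)
closes: descent 0, river 4
min |a| on river = 1

1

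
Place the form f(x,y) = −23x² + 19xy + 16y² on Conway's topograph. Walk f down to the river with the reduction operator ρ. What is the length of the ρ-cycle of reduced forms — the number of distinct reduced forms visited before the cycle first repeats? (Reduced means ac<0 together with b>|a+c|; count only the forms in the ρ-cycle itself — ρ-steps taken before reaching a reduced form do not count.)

D = 1833, ⌊√D⌋ = 42
river: ρ → (16,13,-26)
river: ρ → (-26,39,3)
river: ρ → (3,39,-26)
river: ρ → (-26,13,16)
river: ρ → (16,19,-23)
river: ρ → (-23,27,12)
river: ρ → (12,21,-29)
river: ρ → (-29,37,4)
river: ρ → (4,35,-38)
river: ρ → (-38,41,1)
river: ρ → (1,41,-38)
river: ρ → (-38,35,4)
river: ρ → (4,37,-29)
river: ρ → (-29,21,12)
river: ρ → (12,27,-23)
river: ρ → (-23,19,16)
ρ-cycle length = 16 (tail of 0 descent steps not counted)

16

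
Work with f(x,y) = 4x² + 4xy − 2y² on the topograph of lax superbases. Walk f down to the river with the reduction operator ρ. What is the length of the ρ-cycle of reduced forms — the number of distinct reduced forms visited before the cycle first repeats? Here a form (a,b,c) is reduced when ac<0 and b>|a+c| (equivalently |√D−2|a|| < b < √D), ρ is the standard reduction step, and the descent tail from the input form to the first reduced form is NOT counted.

D = 48, ⌊√D⌋ = 6
river: ρ → (-2,4,4)
river: ρ → (4,4,-2)
ρ-cycle length = 2 (tail of 0 descent steps not counted)

2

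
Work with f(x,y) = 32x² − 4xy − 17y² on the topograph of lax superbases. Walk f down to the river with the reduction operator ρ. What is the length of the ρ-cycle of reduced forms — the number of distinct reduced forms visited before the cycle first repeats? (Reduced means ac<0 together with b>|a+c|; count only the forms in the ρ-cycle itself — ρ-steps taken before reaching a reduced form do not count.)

D = 2192, ⌊√D⌋ = 46
descent: ρ → (-17,38,11)  [lands on river]
river: ρ → (11,28,-32)
river: ρ → (-32,36,7)
river: ρ → (7,34,-37)
river: ρ → (-37,40,4)
river: ρ → (4,40,-37)
river: ρ → (-37,34,7)
river: ρ → (7,36,-32)
river: ρ → (-32,28,11)
river: ρ → (11,38,-17)
river: ρ → (-17,30,19)
river: ρ → (19,46,-1)
river: ρ → (-1,46,19)
river: ρ → (19,30,-17)
ρ-cycle length = 14 (tail of 1 descent step not counted)

14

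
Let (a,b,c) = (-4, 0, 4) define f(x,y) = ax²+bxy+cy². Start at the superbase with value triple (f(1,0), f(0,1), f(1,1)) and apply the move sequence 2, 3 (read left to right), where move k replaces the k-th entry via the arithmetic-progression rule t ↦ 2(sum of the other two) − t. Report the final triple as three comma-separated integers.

start (-4,4,0) = (f(1,0),f(0,1),f(1,1))
replace slot 2: 2·((-4)+0) − 4 = -12 → (-4,-12,0)
replace slot 3: 2·((-4)+(-12)) − 0 = -32 → (-4,-12,-32)

-4,-12,-32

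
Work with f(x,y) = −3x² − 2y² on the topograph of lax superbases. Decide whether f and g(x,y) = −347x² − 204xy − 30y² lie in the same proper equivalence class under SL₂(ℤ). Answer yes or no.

D₁ = -24, D₂ = -24
f is negative-definite; reduce −f:
−f: flip: (3,0,2)→(2,0,3)
−f: reduced (well bottom): (2,0,3) with a≤c, −a<b≤a
flip sign back: reduced form of f is (-2,0,-3)
g is negative-definite; reduce −g:
−g: flip: (347,204,30)→(30,-204,347)
−g: translate: b→-24 (≡-204 mod 60), so (30,-204,347)→(30,-24,5)
−g: flip: (30,-24,5)→(5,24,30)
−g: translate: b→4 (≡24 mod 10), so (5,24,30)→(5,4,2)
−g: flip: (5,4,2)→(2,-4,5)
−g: translate: b→0 (≡-4 mod 4), so (2,-4,5)→(2,0,3)
−g: reduced (well bottom): (2,0,3) with a≤c, −a<b≤a
flip sign back: reduced form of g is (-2,0,-3)
reduced forms (-2, 0, -3) vs (-2, 0, -3) ⇒ equivalent

yes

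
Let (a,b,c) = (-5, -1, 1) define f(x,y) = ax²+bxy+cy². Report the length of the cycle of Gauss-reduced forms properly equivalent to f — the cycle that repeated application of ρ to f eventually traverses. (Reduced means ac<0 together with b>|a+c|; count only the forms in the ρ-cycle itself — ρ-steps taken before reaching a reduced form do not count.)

D = 21, ⌊√D⌋ = 4
descent: ρ → (1,3,-3)  [lands on river]
river: ρ → (-3,3,1)
ρ-cycle length = 2 (tail of 1 descent step not counted)

2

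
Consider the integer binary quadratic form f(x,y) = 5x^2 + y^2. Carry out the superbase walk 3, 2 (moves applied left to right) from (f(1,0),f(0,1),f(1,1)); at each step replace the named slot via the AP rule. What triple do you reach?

start (5,1,6) = (f(1,0),f(0,1),f(1,1))
replace slot 3: 2·(5+1) − 6 = 6 → (5,1,6)
replace slot 2: 2·(5+6) − 1 = 21 → (5,21,6)

5,21,6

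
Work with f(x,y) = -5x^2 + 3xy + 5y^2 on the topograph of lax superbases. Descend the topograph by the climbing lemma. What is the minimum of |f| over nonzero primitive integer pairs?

river: ρ → (5,7,-3)
river: ρ → (-3,5,7)
river: ρ → (7,9,-1)
river: ρ → (-1,9,7)
river: ρ → (7,5,-3)
river: ρ → (-3,7,5)
river: ρ → (5,3,-5)
river: ρ → (-5,7,3)
river: ρ → (3,5,-7)
river: ρ → (-7,9,1)
river: ρ → (1,9,-7)
river: ρ → (-7,5,3)
river: ρ → (3,7,-5)
river: ρ → (-5,3,5)
closes: descent 0, river 14
min |a| on river = 1

1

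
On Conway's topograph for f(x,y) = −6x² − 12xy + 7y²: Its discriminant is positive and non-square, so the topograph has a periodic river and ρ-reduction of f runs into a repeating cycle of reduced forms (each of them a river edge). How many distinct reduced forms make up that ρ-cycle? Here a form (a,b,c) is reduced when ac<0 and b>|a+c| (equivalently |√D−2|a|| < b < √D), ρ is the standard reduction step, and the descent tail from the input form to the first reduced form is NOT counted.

D = 312, ⌊√D⌋ = 17
descent: ρ → (7,12,-6)  [lands on river]
river: ρ → (-6,12,7)
river: ρ → (7,16,-2)
river: ρ → (-2,16,7)
ρ-cycle length = 4 (tail of 1 descent step not counted)

4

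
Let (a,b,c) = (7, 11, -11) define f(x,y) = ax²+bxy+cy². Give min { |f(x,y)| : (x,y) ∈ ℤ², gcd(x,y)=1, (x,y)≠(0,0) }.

river: ρ → (-11,11,7)
river: ρ → (7,17,-5)
river: ρ → (-5,13,13)
river: ρ → (13,13,-5)
river: ρ → (-5,17,7)
river: ρ → (7,11,-11)
closes: descent 0, river 6
min |a| on river = 5

5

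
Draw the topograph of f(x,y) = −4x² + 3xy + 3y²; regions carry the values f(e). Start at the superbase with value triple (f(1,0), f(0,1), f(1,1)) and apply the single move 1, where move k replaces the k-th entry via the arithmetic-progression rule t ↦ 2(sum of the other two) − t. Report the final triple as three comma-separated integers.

start (-4,3,2) = (f(1,0),f(0,1),f(1,1))
replace slot 1: 2·(3+2) − (-4) = 14 → (14,3,2)

14,3,2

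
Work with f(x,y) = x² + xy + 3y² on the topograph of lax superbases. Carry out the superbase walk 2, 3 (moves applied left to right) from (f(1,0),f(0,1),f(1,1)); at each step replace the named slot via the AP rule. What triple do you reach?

start (1,3,5) = (f(1,0),f(0,1),f(1,1))
replace slot 2: 2·(1+5) − 3 = 9 → (1,9,5)
replace slot 3: 2·(1+9) − 5 = 15 → (1,9,15)

1,9,15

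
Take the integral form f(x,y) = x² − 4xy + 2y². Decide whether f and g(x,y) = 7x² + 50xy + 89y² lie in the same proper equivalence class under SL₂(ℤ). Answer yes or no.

D₁ = 8, D₂ = 8
river cycle of f (length 2): (-1, 2, 1), (1, 2, -1)
river cycle of g (length 2): (1, 2, -1), (-1, 2, 1)
cycles coincide ⇒ equivalent

yes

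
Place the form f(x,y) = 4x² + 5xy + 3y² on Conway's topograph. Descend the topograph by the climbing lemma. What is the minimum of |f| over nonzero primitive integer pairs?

translate: b→-3 (≡5 mod 8), so (4,5,3)→(4,-3,2)
flip: (4,-3,2)→(2,3,4)
translate: b→-1 (≡3 mod 4), so (2,3,4)→(2,-1,3)
reduced (well bottom): (2,-1,3) with a≤c, −a<b≤a
well minimum = a = 2

2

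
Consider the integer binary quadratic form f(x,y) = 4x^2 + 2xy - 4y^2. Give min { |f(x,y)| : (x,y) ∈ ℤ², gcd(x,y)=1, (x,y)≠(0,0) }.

river: ρ → (-4,6,2)
river: ρ → (2,6,-4)
river: ρ → (-4,2,4)
river: ρ → (4,6,-2)
river: ρ → (-2,6,4)
river: ρ → (4,2,-4)
closes: descent 0, river 6
min |a| on river = 2

2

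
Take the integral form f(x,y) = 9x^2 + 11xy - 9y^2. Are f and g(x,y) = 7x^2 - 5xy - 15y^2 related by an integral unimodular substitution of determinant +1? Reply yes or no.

D₁ = 445, D₂ = 445
river cycle of f (length 10): (-9, 7, 11), (11, 15, -5), (-5, 15, 11), (11, 7, -9), (-9, 11, 9), (9, 7, -11), (-11, 15, 5), (5, 15, -11), (-11, 7, 9), (9, 11, -9)
river cycle of g (length 6): (7, 9, -13), (-13, 17, 3), (3, 19, -7), (-7, 9, 13), (13, 17, -3), (-3, 19, 7)
cycles differ ⇒ inequivalent

no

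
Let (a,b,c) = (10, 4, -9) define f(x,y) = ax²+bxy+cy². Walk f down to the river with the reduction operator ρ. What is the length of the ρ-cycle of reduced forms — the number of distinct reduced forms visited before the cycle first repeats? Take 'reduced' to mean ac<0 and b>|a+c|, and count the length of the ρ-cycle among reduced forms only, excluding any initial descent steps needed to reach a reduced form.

D = 376, ⌊√D⌋ = 19
river: ρ → (-9,14,5)
river: ρ → (5,16,-6)
river: ρ → (-6,8,13)
river: ρ → (13,18,-1)
river: ρ → (-1,18,13)
river: ρ → (13,8,-6)
river: ρ → (-6,16,5)
river: ρ → (5,14,-9)
river: ρ → (-9,4,10)
river: ρ → (10,16,-3)
river: ρ → (-3,14,15)
river: ρ → (15,16,-2)
river: ρ → (-2,16,15)
river: ρ → (15,14,-3)
river: ρ → (-3,16,10)
river: ρ → (10,4,-9)
ρ-cycle length = 16 (tail of 0 descent steps not counted)

16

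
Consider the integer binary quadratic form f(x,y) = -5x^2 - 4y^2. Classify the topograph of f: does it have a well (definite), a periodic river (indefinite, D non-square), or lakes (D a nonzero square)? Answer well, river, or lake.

D = b²−4ac = 0² − 4·(-5)·(-4) = -80
D < 0 ⇒ definite ⇒ every region one sign ⇒ single well

well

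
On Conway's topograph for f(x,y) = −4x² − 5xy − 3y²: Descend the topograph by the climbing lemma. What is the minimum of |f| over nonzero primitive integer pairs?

translate: b→-3 (≡5 mod 8), so (4,5,3)→(4,-3,2)
flip: (4,-3,2)→(2,3,4)
translate: b→-1 (≡3 mod 4), so (2,3,4)→(2,-1,3)
reduced (well bottom): (2,-1,3) with a≤c, −a<b≤a
well minimum |f| = |-2| = 2 (negative-definite)

2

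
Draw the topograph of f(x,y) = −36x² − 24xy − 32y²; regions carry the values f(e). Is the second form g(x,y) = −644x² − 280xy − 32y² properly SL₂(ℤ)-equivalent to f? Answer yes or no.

D₁ = -4032, D₂ = -4032
f is negative-definite; reduce −f:
−f: flip: (36,24,32)→(32,-24,36)
−f: reduced (well bottom): (32,-24,36) with a≤c, −a<b≤a
flip sign back: reduced form of f is (-32,24,-36)
g is negative-definite; reduce −g:
−g: flip: (644,280,32)→(32,-280,644)
−g: translate: b→-24 (≡-280 mod 64), so (32,-280,644)→(32,-24,36)
−g: reduced (well bottom): (32,-24,36) with a≤c, −a<b≤a
flip sign back: reduced form of g is (-32,24,-36)
reduced forms (-32, 24, -36) vs (-32, 24, -36) ⇒ equivalent

yes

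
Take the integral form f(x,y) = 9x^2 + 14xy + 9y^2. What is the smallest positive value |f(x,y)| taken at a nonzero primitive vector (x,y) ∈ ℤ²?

translate: b→-4 (≡14 mod 18), so (9,14,9)→(9,-4,4)
flip: (9,-4,4)→(4,4,9)
reduced (well bottom): (4,4,9) with a≤c, −a<b≤a
well minimum = a = 4

4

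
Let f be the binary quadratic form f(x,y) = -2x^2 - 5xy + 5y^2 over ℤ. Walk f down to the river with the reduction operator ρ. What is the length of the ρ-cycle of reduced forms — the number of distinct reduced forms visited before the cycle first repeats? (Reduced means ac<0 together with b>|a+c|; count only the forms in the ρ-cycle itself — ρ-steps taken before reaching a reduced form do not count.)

D = 65, ⌊√D⌋ = 8
descent: ρ → (5,5,-2)  [lands on river]
river: ρ → (-2,7,2)
river: ρ → (2,5,-5)
river: ρ → (-5,5,2)
river: ρ → (2,7,-2)
river: ρ → (-2,5,5)
ρ-cycle length = 6 (tail of 1 descent step not counted)

6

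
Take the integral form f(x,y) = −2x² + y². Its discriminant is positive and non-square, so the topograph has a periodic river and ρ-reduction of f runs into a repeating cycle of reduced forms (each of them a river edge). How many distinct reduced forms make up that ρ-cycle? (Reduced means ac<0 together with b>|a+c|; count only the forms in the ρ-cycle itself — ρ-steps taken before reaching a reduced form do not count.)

D = 8, ⌊√D⌋ = 2
descent: ρ → (1,2,-1)  [lands on river]
river: ρ → (-1,2,1)
ρ-cycle length = 2 (tail of 1 descent step not counted)

2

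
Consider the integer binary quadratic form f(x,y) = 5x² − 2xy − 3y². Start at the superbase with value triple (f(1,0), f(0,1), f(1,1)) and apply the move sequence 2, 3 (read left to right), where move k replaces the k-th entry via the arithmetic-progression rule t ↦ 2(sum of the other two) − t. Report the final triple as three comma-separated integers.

start (5,-3,0) = (f(1,0),f(0,1),f(1,1))
replace slot 2: 2·(5+0) − (-3) = 13 → (5,13,0)
replace slot 3: 2·(5+13) − 0 = 36 → (5,13,36)

5,13,36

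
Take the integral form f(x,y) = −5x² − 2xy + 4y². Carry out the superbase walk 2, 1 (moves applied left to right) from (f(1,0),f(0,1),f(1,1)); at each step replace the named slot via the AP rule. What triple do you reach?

start (-5,4,-3) = (f(1,0),f(0,1),f(1,1))
replace slot 2: 2·((-5)+(-3)) − 4 = -20 → (-5,-20,-3)
replace slot 1: 2·((-20)+(-3)) − (-5) = -41 → (-41,-20,-3)

-41,-20,-3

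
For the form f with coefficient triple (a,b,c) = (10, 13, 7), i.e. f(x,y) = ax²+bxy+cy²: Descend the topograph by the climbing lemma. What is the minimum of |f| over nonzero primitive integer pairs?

translate: b→-7 (≡13 mod 20), so (10,13,7)→(10,-7,4)
flip: (10,-7,4)→(4,7,10)
translate: b→-1 (≡7 mod 8), so (4,7,10)→(4,-1,7)
reduced (well bottom): (4,-1,7) with a≤c, −a<b≤a
well minimum = a = 4

4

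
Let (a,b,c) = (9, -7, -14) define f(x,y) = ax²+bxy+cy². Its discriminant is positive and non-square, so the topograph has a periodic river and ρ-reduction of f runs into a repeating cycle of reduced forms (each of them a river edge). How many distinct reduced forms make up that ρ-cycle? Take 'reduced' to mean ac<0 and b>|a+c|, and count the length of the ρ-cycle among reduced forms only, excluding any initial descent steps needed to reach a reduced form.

D = 553, ⌊√D⌋ = 23
descent: ρ → (-14,7,9)  [lands on river]
river: ρ → (9,11,-12)
river: ρ → (-12,13,8)
river: ρ → (8,19,-6)
river: ρ → (-6,17,11)
river: ρ → (11,5,-12)
river: ρ → (-12,19,4)
river: ρ → (4,21,-7)
river: ρ → (-7,21,4)
river: ρ → (4,19,-12)
river: ρ → (-12,5,11)
river: ρ → (11,17,-6)
river: ρ → (-6,19,8)
river: ρ → (8,13,-12)
river: ρ → (-12,11,9)
river: ρ → (9,7,-14)
river: ρ → (-14,21,2)
river: ρ → (2,23,-3)
river: ρ → (-3,19,16)
river: ρ → (16,13,-6)
river: ρ → (-6,23,1)
river: ρ → (1,23,-6)
river: ρ → (-6,13,16)
river: ρ → (16,19,-3)
river: ρ → (-3,23,2)
river: ρ → (2,21,-14)
ρ-cycle length = 26 (tail of 1 descent step not counted)

26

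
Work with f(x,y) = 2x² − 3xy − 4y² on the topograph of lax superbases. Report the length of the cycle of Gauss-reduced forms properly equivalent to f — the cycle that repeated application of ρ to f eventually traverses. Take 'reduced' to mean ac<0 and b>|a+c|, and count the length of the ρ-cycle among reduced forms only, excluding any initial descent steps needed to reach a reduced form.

D = 41, ⌊√D⌋ = 6
descent: ρ → (-4,3,2)  [lands on river]
river: ρ → (2,5,-2)
river: ρ → (-2,3,4)
river: ρ → (4,5,-1)
river: ρ → (-1,5,4)
river: ρ → (4,3,-2)
river: ρ → (-2,5,2)
river: ρ → (2,3,-4)
river: ρ → (-4,5,1)
river: ρ → (1,5,-4)
ρ-cycle length = 10 (tail of 1 descent step not counted)

10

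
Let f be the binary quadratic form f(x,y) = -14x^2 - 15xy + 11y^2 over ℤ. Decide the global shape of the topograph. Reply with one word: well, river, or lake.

D = b²−4ac = (-15)² − 4·(-14)·11 = 841
D = 29² is a perfect square ⇒ form factors over ℤ ⇒ lakes

lake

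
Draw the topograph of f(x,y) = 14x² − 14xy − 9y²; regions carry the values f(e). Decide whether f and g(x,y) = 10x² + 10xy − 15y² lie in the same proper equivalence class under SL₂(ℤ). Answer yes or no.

D₁ = 700, D₂ = 700
river cycle of f (length 6): (-9, 14, 14), (14, 14, -9), (-9, 22, 6), (6, 26, -1), (-1, 26, 6), (6, 22, -9)
river cycle of g (length 4): (-15, 20, 5), (5, 20, -15), (-15, 10, 10), (10, 10, -15)
cycles differ ⇒ inequivalent

no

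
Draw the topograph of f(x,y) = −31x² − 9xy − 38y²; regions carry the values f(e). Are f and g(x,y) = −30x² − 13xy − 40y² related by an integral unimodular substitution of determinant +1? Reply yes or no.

D₁ = -4631, D₂ = -4631
f is negative-definite; reduce −f:
−f: reduced (well bottom): (31,9,38) with a≤c, −a<b≤a
flip sign back: reduced form of f is (-31,-9,-38)
g is negative-definite; reduce −g:
−g: reduced (well bottom): (30,13,40) with a≤c, −a<b≤a
flip sign back: reduced form of g is (-30,-13,-40)
reduced forms (-31, -9, -38) vs (-30, -13, -40) ⇒ inequivalent

no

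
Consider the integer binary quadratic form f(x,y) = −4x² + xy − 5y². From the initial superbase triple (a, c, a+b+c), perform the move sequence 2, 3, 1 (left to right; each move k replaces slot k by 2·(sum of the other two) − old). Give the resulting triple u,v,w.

start (-4,-5,-8) = (f(1,0),f(0,1),f(1,1))
replace slot 2: 2·((-4)+(-8)) − (-5) = -19 → (-4,-19,-8)
replace slot 3: 2·((-4)+(-19)) − (-8) = -38 → (-4,-19,-38)
replace slot 1: 2·((-19)+(-38)) − (-4) = -110 → (-110,-19,-38)

-110,-19,-38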